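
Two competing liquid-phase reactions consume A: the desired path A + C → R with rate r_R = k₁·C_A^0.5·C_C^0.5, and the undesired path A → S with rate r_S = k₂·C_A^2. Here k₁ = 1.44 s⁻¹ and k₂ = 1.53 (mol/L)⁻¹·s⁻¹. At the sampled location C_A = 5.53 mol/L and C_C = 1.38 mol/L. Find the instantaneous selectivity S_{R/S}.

S_{R/S} = r_R/r_S = (k₁·C_A^0.5·C_C^0.5)/(k₂·C_A^2) = (k₁/k₂)·C_A^-1.5·C_C^0.5.
= (1.44×5.530^0.5×1.380^0.5) / (1.53×5.530^2) = 3.978/46.79 = 0.0850.

0.0850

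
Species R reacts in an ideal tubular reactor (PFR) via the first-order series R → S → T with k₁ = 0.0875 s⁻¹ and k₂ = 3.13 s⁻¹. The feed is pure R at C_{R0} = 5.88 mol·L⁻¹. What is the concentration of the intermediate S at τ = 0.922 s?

0.147 mol·L⁻¹

The intermediate concentration in a first-order A→B→C sequence is C_S = k₁C_{R0}(e^(−k₁τ) − e^(−k₂τ))/(k₂−k₁).
e^(−k₁τ) = e^(−0.0875×0.922) = e^(−0.08067) = 0.9225; e^(−k₂τ) = e^(−2.886) = 0.05581.
C_S = 0.0875×5.88/(3.13−0.0875) × (0.9225−0.05581) = 0.1691×0.8667 = 0.1466 mol·L⁻¹.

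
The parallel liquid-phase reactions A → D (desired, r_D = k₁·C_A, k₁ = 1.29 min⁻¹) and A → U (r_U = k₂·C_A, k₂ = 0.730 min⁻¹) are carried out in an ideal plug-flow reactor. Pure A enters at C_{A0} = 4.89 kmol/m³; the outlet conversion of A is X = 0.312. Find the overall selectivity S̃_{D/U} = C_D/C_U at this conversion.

1.77

C_A = C_{A0}(1−X) = 3.364 kmol/m³.
Both paths are first order in A, so the instantaneous fraction to D is constant: dC_D/d(−C_A) = k₁/(k₁+k₂) = 0.6386.
C_D = 0.6386·(C_{A0}−C_A) = 0.6386×1.526 = 0.974 kmol/m³.
C_U = (C_{A0}−C_A)−C_D = 0.5514 kmol/m³; S̃_{D/U} = 0.9743/0.5514 = 1.77.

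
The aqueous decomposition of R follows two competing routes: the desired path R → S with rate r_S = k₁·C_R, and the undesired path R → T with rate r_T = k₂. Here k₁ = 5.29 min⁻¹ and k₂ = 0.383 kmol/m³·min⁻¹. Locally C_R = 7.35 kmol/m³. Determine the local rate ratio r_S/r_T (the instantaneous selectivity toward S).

102

S_{S/T} = r_S/r_T = (k₁·C_R)/(k₂) = (k₁/k₂)·C_R.
= (5.29×7.350) / (0.383) = 38.88/0.3830 = 102.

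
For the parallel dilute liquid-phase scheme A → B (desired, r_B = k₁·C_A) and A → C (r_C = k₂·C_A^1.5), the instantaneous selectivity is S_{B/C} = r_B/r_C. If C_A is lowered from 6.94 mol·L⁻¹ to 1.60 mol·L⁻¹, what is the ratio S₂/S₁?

2.08

S_{B/C} = (k₁/k₂)·C_A^-0.5, so S₂/S₁ = (C_{A,2}/C_{A,1})^-0.5.
= (1.60/6.94)^(-0.5) = (0.2305)^(-0.5) = 2.08.
Selectivity toward B rises as C_A falls — low-concentration operation is favoured.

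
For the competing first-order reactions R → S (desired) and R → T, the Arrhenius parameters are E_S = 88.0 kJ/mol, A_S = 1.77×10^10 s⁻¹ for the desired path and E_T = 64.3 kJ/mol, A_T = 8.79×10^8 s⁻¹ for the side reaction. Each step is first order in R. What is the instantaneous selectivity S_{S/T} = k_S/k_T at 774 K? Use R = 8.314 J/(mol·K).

Since both paths have the same order in R, the concentration cancels and S_{S/T} = k_S/k_T = (A_S/A_T)·exp[(E_T−E_S)/(RT)].
(E_T−E_S)/(RT) = (64.3−88.0)×10³/(8.314×774) = -23700/6435 = -3.683.
k_S/k_T = (1.77×10^10/8.79×10^8)·exp(-3.683) = 20.14 × 0.02515 = 0.506.

0.506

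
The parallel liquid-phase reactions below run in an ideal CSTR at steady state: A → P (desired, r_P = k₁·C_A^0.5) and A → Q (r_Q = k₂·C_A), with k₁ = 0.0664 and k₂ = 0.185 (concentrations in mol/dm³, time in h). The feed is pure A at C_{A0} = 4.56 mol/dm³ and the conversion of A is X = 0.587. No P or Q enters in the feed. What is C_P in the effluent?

Exit C_A = C_{A0}(1−X) = 4.56×0.413 = 1.883 mol/dm³.
In a CSTR the entire volume is at exit conditions, so r_P = 0.0664×1.883^0.5 = 0.09112 and r_Q = 0.185×1.883 = 0.3484.
Fraction of consumed A going to P: r_P/(r_P+r_Q) = 0.2073.
C_P = 0.2073·C_{A0}·X = 0.2073×4.56×0.587 = 0.555 mol/dm³.

0.555 mol/dm³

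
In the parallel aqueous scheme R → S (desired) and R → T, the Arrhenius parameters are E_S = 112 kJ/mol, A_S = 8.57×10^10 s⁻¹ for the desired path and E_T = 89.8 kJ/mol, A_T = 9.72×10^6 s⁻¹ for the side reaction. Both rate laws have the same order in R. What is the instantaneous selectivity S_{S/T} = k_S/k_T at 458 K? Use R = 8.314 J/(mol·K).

25.9

With equal orders, S_{S/T} = k_S/k_T = (A_S/A_T)·exp[(E_T−E_S)/(RT)].
(E_T−E_S)/(RT) = (89.8−112)×10³/(8.314×458) = -22200/3808 = -5.830.
k_S/k_T = (8.57×10^10/9.72×10^6)·exp(-5.830) = 8817 × 0.002938 = 25.9.
Since E_S > E_T, raising the temperature improves selectivity toward S.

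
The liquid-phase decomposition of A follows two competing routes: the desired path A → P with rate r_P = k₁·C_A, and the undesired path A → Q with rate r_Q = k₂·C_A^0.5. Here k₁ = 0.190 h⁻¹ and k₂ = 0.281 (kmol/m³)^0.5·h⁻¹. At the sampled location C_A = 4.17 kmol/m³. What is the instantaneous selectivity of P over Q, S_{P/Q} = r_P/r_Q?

1.38

S_{P/Q} = r_P/r_Q = (k₁·C_A)/(k₂·C_A^0.5) = (k₁/k₂)·C_A^0.5.
= (0.190×4.170) / (0.281×4.170^0.5) = 0.7923/0.5738 = 1.38.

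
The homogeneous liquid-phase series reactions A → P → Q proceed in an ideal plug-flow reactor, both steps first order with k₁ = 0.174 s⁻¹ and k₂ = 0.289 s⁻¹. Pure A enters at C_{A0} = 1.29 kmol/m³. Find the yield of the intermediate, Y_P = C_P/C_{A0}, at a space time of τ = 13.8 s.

0.109

Solving the coupled first-order balances gives C_P(τ) = [k₁/(k₂−k₁)]·C_{A0}·(e^(−k₁τ) − e^(−k₂τ)).
e^(−k₁τ) = e^(−0.174×13.8) = e^(−2.401) = 0.09061; e^(−k₂τ) = e^(−3.988) = 0.01853.
C_P = 0.174×1.29/(0.289−0.174) × (0.09061−0.01853) = 1.952×0.07208 = 0.1407 kmol/m³.
Y_P = C_P/C_{A0} = 0.1407/1.29 = 0.109.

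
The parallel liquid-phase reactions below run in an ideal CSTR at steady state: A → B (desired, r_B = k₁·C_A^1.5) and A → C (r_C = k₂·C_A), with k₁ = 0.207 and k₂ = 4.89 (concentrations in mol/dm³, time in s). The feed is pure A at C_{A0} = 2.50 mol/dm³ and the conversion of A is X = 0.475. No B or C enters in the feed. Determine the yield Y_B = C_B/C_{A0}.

Exit C_A = C_{A0}(1−X) = 2.50×0.525 = 1.312 mol/dm³.
A CSTR operates uniformly at the exit composition, giving r_B = 0.3113 and r_C = 6.418 (each k·C_A^n at C_A = 1.312).
Fraction of consumed A going to B: r_B/(r_B+r_C) = 0.04625.
C_B = 0.04625·C_{A0}·X = 0.04625×2.50×0.475 = 0.0549 mol/dm³; Y_B = C_B/C_{A0} = 0.0220.

0.0220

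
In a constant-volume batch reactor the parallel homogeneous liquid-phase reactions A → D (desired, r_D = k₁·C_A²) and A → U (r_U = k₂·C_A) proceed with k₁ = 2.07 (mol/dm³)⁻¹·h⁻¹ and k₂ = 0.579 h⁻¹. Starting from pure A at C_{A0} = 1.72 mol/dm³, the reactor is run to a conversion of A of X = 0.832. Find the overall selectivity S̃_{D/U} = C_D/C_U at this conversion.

3.07

C_A = C_{A0}(1−X) = 0.2890 mol/dm³.
Along a PFR/batch, dC_U/dC_A = −r_U/(r_D+r_U) = −k₂/(k₂+k₁·C_A).
Integrating from C_{A0} to C_A: C_U = (0.579/2.07)·ln[(0.579+2.07·1.72)/(0.579+2.07·0.289)] = 0.2797·ln(4.139/1.177) = 0.3517 mol/dm³.
Then C_D = (C_{A0}−C_A) − C_U = 1.431 − 0.3517 = 1.079 mol/dm³.
S̃_{D/U} = C_D/C_U = 1.079/0.3517 = 3.07.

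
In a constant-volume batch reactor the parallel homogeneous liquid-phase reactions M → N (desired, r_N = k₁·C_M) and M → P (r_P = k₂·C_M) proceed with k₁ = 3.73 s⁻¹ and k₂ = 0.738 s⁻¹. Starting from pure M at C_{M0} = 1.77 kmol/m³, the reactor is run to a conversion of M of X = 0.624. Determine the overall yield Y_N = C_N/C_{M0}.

C_M = C_{M0}(1−X) = 0.6655 kmol/m³.
Both paths are first order in M, so the instantaneous fraction to N is constant: dC_N/d(−C_M) = k₁/(k₁+k₂) = 0.8348.
C_N = 0.8348·(C_{M0}−C_M) = 0.8348×1.104 = 0.922 kmol/m³.
Y_N = C_N/C_{M0} = 0.9220/1.77 = 0.521.

0.521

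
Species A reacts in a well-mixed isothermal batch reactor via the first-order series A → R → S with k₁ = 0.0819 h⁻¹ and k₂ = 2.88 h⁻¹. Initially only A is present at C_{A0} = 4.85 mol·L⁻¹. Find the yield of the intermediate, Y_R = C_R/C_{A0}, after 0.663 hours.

0.0234

The intermediate concentration in a first-order A→B→C sequence is C_R = k₁C_{A0}(e^(−k₁t) − e^(−k₂t))/(k₂−k₁).
e^(−k₁t) = e^(−0.0819×0.663) = e^(−0.05430) = 0.9471; e^(−k₂t) = e^(−1.909) = 0.1482.
C_R = 0.0819×4.85/(2.88−0.0819) × (0.9471−0.1482) = 0.1420×0.7990 = 0.1134 mol·L⁻¹.
Y_R = C_R/C_{A0} = 0.1134/4.85 = 0.0234.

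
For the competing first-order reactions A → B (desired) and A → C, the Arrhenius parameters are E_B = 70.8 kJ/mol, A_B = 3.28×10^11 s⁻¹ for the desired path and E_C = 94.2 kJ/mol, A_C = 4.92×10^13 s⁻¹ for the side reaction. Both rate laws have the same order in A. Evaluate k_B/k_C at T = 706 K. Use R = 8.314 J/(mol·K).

k_B/k_C = (A_B/A_C)·exp[−(E_B−E_C)/(RT)] = (A_B/A_C)·exp[(E_C−E_B)/(RT)].
(E_C−E_B)/(RT) = (94.2−70.8)×10³/(8.314×706) = 23400/5870 = 3.987.
k_B/k_C = (3.28×10^11/4.92×10^13)·exp(3.987) = 0.006667 × 53.87 = 0.359.

0.359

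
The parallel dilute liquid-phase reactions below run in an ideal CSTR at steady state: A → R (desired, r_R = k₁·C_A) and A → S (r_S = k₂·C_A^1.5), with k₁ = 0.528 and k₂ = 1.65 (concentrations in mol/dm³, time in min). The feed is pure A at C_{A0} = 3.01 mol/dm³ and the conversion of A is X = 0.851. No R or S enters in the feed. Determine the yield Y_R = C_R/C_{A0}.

0.275

Exit C_A = C_{A0}(1−X) = 3.01×0.149 = 0.4485 mol/dm³.
A CSTR operates uniformly at the exit composition, giving r_R = 0.2368 and r_S = 0.4956 (each k·C_A^n at C_A = 0.4485).
Fraction of consumed A going to R: r_R/(r_R+r_S) = 0.3233.
C_R = 0.3233·C_{A0}·X = 0.3233×3.01×0.851 = 0.828 mol/dm³; Y_R = C_R/C_{A0} = 0.275.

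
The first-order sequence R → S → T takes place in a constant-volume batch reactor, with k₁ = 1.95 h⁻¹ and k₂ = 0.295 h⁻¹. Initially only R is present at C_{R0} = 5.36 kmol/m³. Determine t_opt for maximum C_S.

1.14 h

For first-order series the maximum of C_S occurs at t_opt = ln(k₂/k₁)/(k₂−k₁).
= ln(0.295/1.95)/(0.295−1.95) = ln(0.1513)/-1.655 = -1.889/-1.655 = 1.14 h.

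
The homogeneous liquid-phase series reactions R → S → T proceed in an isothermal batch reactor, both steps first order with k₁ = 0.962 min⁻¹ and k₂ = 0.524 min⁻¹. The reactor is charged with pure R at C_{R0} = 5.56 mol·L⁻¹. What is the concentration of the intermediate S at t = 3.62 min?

1.46 mol·L⁻¹

Solving the coupled first-order balances gives C_S(t) = [k₁/(k₂−k₁)]·C_{R0}·(e^(−k₁t) − e^(−k₂t)).
e^(−k₁t) = e^(−0.962×3.62) = e^(−3.482) = 0.03073; e^(−k₂t) = e^(−1.897) = 0.1500.
C_S = 0.962×5.56/(0.524−0.962) × (0.03073−0.1500) = (-12.21)×(-0.1193) = 1.457 mol·L⁻¹.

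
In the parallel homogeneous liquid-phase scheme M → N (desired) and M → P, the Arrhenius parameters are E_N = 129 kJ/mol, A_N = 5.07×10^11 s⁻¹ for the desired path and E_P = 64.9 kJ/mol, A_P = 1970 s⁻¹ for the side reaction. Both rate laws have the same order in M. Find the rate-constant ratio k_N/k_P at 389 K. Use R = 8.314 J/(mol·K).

k_N/k_P = (A_N/A_P)·exp[−(E_N−E_P)/(RT)] = (A_N/A_P)·exp[(E_P−E_N)/(RT)].
(E_P−E_N)/(RT) = (64.9−129)×10³/(8.314×389) = -64100/3234 = -19.82.
k_N/k_P = (5.07×10^11/1970)·exp(-19.82) = 2.574×10^8 × 2.468×10^-9 = 0.635.

0.635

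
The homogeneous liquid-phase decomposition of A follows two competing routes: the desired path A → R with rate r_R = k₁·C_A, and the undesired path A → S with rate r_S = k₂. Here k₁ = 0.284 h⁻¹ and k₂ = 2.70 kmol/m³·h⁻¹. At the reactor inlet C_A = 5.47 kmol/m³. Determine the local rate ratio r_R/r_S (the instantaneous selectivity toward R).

0.575

S_{R/S} = r_R/r_S = (k₁·C_A)/(k₂) = (k₁/k₂)·C_A.
= (0.284×5.470) / (2.70) = 1.553/2.700 = 0.575.
Since the desired path is higher order in A, keeping C_A high (PFR or concentrated feed) favours R.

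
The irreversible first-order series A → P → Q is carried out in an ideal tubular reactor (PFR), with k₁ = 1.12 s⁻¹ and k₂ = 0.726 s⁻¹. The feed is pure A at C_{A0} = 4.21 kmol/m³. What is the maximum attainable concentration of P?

1.89 kmol/m³

Evaluating C_P at τ_opt = ln(k₂/k₁)/(k₂−k₁) gives C_{P,max}/C_{A0} = (k₁/k₂)^[k₂/(k₂−k₁)].
= (1.12/0.726)^(0.726/(0.726−1.12)) = (1.543)^(-1.843) = 0.4498.
C_{P,max} = 0.4498×4.21 = 1.89 kmol/m³.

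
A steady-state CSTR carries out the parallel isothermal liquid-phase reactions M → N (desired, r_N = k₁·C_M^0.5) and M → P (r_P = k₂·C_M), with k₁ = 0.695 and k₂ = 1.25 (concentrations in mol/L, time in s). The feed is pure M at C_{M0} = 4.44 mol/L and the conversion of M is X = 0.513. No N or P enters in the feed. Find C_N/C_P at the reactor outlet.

Exit C_M = C_{M0}(1−X) = 4.44×0.487 = 2.162 mol/L.
Rates in a CSTR are evaluated at the outlet concentration: r_N = 0.695×2.162^0.5 = 1.022, r_P = 1.25×2.162 = 2.703.
Overall selectivity = C_N/C_P = r_Nτ/(r_Pτ) = r_N/r_P = 0.378.

0.378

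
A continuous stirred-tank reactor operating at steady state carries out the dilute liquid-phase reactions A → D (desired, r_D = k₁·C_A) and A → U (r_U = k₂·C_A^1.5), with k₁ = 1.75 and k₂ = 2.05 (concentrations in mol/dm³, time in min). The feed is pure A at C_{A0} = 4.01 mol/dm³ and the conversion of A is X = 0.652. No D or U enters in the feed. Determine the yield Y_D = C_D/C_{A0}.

Exit C_A = C_{A0}(1−X) = 4.01×0.348 = 1.395 mol/dm³.
In a CSTR the entire volume is at exit conditions, so r_D = 1.75×1.395 = 2.442 and r_U = 2.05×1.395^1.5 = 3.379.
Fraction of consumed A going to D: r_D/(r_D+r_U) = 0.4195.
C_D = 0.4195·C_{A0}·X = 0.4195×4.01×0.652 = 1.10 mol/dm³; Y_D = C_D/C_{A0} = 0.274.

0.274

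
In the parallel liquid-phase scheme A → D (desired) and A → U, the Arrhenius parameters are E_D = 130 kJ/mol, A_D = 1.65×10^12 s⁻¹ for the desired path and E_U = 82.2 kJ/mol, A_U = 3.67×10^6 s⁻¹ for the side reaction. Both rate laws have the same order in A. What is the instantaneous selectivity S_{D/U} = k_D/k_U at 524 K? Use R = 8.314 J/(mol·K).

k_D/k_U = (A_D/A_U)·exp[−(E_D−E_U)/(RT)] = (A_D/A_U)·exp[(E_U−E_D)/(RT)].
(E_U−E_D)/(RT) = (82.2−130)×10³/(8.314×524) = -47800/4357 = -10.97.
k_D/k_U = (1.65×10^12/3.67×10^6)·exp(-10.97) = 4.496×10^5 × 1.718×10^-5 = 7.72.

7.72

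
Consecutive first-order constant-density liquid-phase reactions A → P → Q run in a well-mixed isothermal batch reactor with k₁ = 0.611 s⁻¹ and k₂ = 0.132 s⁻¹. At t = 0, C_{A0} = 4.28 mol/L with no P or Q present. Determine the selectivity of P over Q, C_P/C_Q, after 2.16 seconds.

5.40

The intermediate concentration in a first-order A→B→C sequence is C_P = k₁C_{A0}(e^(−k₁t) − e^(−k₂t))/(k₂−k₁).
e^(−k₁t) = e^(−0.611×2.16) = e^(−1.320) = 0.2672; e^(−k₂t) = e^(−0.2851) = 0.7519.
C_P = 0.611×4.28/(0.132−0.611) × (0.2672−0.7519) = (-5.459)×(-0.4847) = 2.646 mol/L.
C_A = C_{A0}e^(−k₁t) = 1.144 mol/L, so C_Q = C_{A0}−C_A−C_P = 0.4901 mol/L; C_P/C_Q = 5.40.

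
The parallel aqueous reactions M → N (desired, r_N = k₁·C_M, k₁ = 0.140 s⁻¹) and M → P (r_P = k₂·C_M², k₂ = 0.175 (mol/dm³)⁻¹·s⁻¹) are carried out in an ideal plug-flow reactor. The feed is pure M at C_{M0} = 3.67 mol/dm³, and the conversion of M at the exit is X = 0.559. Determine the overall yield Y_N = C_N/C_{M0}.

C_M = C_{M0}(1−X) = 1.618 mol/dm³.
Along a PFR/batch, dC_N/dC_M = −r_N/(r_N+r_P) = −k₁/(k₁+k₂·C_M).
Integrating from C_{M0} to C_M: C_N = (0.140/0.175)·ln[(0.140+0.175·3.67)/(0.140+0.175·1.62)] = 0.8000·ln(0.7823/0.4232) = 0.4914 mol/dm³.
Y_N = C_N/C_{M0} = 0.4914/3.67 = 0.134.

0.134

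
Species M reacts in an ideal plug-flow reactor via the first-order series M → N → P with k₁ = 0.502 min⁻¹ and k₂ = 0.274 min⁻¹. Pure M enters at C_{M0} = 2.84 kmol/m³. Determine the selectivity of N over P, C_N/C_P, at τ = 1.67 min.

3.49

Solving the coupled first-order balances gives C_N(τ) = [k₁/(k₂−k₁)]·C_{M0}·(e^(−k₁τ) − e^(−k₂τ)).
e^(−k₁τ) = e^(−0.502×1.67) = e^(−0.8383) = 0.4324; e^(−k₂τ) = e^(−0.4576) = 0.6328.
C_N = 0.502×2.84/(0.274−0.502) × (0.4324−0.6328) = (-6.253)×(-0.2004) = 1.253 kmol/m³.
C_M = C_{M0}e^(−k₁τ) = 1.228 kmol/m³, so C_P = C_{M0}−C_M−C_N = 0.3589 kmol/m³; C_N/C_P = 3.49.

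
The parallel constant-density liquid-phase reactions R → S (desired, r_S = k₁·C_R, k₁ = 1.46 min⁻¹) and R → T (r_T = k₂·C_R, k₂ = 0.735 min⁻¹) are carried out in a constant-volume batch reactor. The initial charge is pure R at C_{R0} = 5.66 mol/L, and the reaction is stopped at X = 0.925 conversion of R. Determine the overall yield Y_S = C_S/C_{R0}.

C_R = C_{R0}(1−X) = 0.4245 mol/L.
Both paths are first order in R, so the instantaneous fraction to S is constant: dC_S/d(−C_R) = k₁/(k₁+k₂) = 0.6651.
C_S = 0.6651·(C_{R0}−C_R) = 0.6651×5.236 = 3.48 mol/L.
Y_S = C_S/C_{R0} = 3.482/5.66 = 0.615.

0.615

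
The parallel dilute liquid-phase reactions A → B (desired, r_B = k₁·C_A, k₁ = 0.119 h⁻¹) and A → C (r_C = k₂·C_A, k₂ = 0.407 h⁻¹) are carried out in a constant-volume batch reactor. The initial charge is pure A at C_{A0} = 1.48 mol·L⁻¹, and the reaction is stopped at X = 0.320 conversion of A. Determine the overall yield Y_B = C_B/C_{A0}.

0.0724

C_A = C_{A0}(1−X) = 1.006 mol·L⁻¹.
Both paths are first order in A, so the instantaneous fraction to B is constant: dC_B/d(−C_A) = k₁/(k₁+k₂) = 0.2262.
C_B = 0.2262·(C_{A0}−C_A) = 0.2262×0.4736 = 0.107 mol·L⁻¹.
Y_B = C_B/C_{A0} = 0.1071/1.48 = 0.0724.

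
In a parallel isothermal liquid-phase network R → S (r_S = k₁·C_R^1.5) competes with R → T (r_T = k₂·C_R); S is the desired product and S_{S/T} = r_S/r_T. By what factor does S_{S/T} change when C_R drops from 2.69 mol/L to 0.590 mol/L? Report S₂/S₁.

0.468

S_{S/T} = (k₁/k₂)·C_R^0.5, so S₂/S₁ = (C_{R,2}/C_{R,1})^0.5.
= (0.590/2.69)^0.5 = (0.2193)^0.5 = 0.468.
Selectivity toward S falls as C_R falls — high-concentration operation is favoured.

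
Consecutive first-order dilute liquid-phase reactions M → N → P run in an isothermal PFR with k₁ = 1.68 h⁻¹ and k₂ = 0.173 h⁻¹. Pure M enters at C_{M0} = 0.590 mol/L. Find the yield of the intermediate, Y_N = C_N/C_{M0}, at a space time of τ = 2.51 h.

0.706

For first-order series with pure M initially, C_N(τ) = k₁C_{M0}/(k₂−k₁)·(e^(−k₁τ) − e^(−k₂τ)).
e^(−k₁τ) = e^(−1.68×2.51) = e^(−4.217) = 0.01475; e^(−k₂τ) = e^(−0.4342) = 0.6478.
C_N = 1.68×0.590/(0.173−1.68) × (0.01475−0.6478) = (-0.6577)×(-0.6330) = 0.4164 mol/L.
Y_N = C_N/C_{M0} = 0.4164/0.590 = 0.706.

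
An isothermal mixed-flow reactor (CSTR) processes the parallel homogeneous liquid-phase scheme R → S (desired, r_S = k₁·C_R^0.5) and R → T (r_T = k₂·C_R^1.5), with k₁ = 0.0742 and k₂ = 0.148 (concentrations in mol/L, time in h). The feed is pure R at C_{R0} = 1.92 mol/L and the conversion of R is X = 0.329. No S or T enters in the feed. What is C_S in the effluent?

0.177 mol/L

Exit C_R = C_{R0}(1−X) = 1.92×0.671 = 1.288 mol/L.
A CSTR operates uniformly at the exit composition, giving r_S = 0.08422 and r_T = 0.2164 (each k·C_R^n at C_R = 1.288).
Fraction of consumed R going to S: r_S/(r_S+r_T) = 0.2801.
C_S = 0.2801·C_{R0}·X = 0.2801×1.92×0.329 = 0.177 mol/L.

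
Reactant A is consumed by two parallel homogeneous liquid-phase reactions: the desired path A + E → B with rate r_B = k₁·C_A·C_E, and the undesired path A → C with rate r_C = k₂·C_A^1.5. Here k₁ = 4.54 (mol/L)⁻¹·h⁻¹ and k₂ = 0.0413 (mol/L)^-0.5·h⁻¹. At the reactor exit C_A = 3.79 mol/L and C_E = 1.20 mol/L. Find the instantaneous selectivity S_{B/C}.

S_{B/C} = r_B/r_C = (k₁·C_A·C_E)/(k₂·C_A^1.5) = (k₁/k₂)·C_A^-0.5·C_E.
= (4.54×3.790×1.200) / (0.0413×3.790^1.5) = 20.65/0.3047 = 67.8.

67.8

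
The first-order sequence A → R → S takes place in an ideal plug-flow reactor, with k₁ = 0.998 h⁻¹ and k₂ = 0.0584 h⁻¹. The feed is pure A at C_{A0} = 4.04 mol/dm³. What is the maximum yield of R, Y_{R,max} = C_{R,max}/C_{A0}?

0.838

For a first-order series the maximum intermediate yield is C_{R,max}/C_{A0} = (k₁/k₂)^[k₂/(k₂−k₁)].
= (0.998/0.0584)^(0.0584/(0.0584−0.998)) = (17.09)^(-0.06215) = 0.8383.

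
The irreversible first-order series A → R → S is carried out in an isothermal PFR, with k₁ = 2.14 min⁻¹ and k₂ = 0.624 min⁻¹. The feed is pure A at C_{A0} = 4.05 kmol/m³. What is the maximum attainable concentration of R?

2.44 kmol/m³

For a first-order series the maximum intermediate yield is C_{R,max}/C_{A0} = (k₁/k₂)^[k₂/(k₂−k₁)].
= (2.14/0.624)^(0.624/(0.624−2.14)) = (3.429)^(-0.4116) = 0.6021.
C_{R,max} = 0.6021×4.05 = 2.44 kmol/m³.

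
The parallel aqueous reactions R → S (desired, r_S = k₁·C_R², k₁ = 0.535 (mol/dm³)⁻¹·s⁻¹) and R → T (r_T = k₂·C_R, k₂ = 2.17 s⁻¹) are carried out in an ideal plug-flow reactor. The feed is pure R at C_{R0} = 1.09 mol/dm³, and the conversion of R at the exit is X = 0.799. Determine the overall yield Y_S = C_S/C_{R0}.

C_R = C_{R0}(1−X) = 0.2191 mol/dm³.
Along a PFR/batch, dC_T/dC_R = −r_T/(r_S+r_T) = −k₂/(k₂+k₁·C_R).
Integrating from C_{R0} to C_R: C_T = (2.17/0.535)·ln[(2.17+0.535·1.09)/(2.17+0.535·0.219)] = 4.056·ln(2.753/2.287) = 0.7520 mol/dm³.
Then C_S = (C_{R0}−C_R) − C_T = 0.8709 − 0.7520 = 0.1189 mol/dm³.
Y_S = C_S/C_{R0} = 0.1189/1.09 = 0.109.

0.109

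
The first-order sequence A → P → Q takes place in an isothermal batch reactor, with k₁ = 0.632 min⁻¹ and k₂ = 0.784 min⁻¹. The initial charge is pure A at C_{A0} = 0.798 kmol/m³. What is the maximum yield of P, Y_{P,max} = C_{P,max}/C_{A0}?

For a first-order series the maximum intermediate yield is C_{P,max}/C_{A0} = (k₁/k₂)^[k₂/(k₂−k₁)].
= (0.632/0.784)^(0.784/(0.784−0.632)) = (0.8061)^(5.158) = 0.3290.

0.329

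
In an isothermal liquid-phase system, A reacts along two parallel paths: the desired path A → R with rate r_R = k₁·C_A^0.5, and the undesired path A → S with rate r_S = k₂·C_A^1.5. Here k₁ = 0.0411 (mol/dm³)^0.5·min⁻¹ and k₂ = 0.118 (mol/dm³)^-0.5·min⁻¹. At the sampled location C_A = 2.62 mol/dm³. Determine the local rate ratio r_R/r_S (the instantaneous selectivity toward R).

0.133

S_{R/S} = r_R/r_S = (k₁·C_A^0.5)/(k₂·C_A^1.5) = (k₁/k₂)·C_A⁻¹.
= (0.0411×2.620^0.5) / (0.118×2.620^1.5) = 0.06653/0.5004 = 0.133.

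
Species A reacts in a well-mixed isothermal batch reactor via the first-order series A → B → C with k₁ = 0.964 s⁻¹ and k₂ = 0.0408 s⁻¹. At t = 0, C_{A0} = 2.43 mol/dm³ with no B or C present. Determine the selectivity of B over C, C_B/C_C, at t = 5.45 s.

5.06

Solving the coupled first-order balances gives C_B(t) = [k₁/(k₂−k₁)]·C_{A0}·(e^(−k₁t) − e^(−k₂t)).
e^(−k₁t) = e^(−0.964×5.45) = e^(−5.254) = 0.005228; e^(−k₂t) = e^(−0.2224) = 0.8006.
C_B = 0.964×2.43/(0.0408−0.964) × (0.005228−0.8006) = (-2.537)×(-0.7954) = 2.018 mol/dm³.
C_A = C_{A0}e^(−k₁t) = 0.01270 mol/dm³, so C_C = C_{A0}−C_A−C_B = 0.3991 mol/dm³; C_B/C_C = 5.06.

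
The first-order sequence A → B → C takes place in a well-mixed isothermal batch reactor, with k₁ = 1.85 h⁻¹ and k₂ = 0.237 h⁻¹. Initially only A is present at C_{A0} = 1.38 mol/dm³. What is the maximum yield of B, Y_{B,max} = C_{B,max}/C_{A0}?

At the optimum, C_{B,max}/C_{A0} = (k₁/k₂)^[k₂/(k₂−k₁)].
= (1.85/0.237)^(0.237/(0.237−1.85)) = (7.806)^(-0.1469) = 0.7394.

0.739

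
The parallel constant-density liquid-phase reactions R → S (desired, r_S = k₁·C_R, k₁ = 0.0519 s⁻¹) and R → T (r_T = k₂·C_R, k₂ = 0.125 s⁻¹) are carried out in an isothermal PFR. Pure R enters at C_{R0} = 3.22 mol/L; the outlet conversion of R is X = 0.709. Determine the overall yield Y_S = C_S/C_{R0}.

0.208

C_R = C_{R0}(1−X) = 0.9370 mol/L.
Both paths are first order in R, so the instantaneous fraction to S is constant: dC_S/d(−C_R) = k₁/(k₁+k₂) = 0.2934.
C_S = 0.2934·(C_{R0}−C_R) = 0.2934×2.283 = 0.670 mol/L.
Y_S = C_S/C_{R0} = 0.6698/3.22 = 0.208.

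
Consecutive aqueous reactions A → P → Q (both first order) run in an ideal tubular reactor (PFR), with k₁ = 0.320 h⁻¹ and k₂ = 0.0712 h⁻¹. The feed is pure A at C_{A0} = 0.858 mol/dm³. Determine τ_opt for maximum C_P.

Setting dC_P/dτ = 0 gives τ_opt = ln(k₂/k₁)/(k₂−k₁).
= ln(0.0712/0.320)/(0.0712−0.320) = ln(0.2225)/-0.2488 = -1.503/-0.2488 = 6.04 h.

6.04 h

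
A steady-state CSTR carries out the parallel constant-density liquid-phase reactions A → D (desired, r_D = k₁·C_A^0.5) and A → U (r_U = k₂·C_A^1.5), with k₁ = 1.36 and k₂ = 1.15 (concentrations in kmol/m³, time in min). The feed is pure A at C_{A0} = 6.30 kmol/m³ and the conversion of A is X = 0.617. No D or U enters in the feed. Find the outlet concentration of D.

1.28 kmol/m³

Exit C_A = C_{A0}(1−X) = 6.30×0.383 = 2.413 kmol/m³.
In a CSTR the entire volume is at exit conditions, so r_D = 1.36×2.413^0.5 = 2.113 and r_U = 1.15×2.413^1.5 = 4.310.
Fraction of consumed A going to D: r_D/(r_D+r_U) = 0.3289.
C_D = 0.3289·C_{A0}·X = 0.3289×6.30×0.617 = 1.28 kmol/m³.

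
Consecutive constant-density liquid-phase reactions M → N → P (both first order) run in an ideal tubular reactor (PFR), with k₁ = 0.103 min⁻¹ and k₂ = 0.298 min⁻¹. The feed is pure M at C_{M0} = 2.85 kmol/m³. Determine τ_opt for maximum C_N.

5.45 min

Setting dC_N/dτ = 0 gives τ_opt = ln(k₂/k₁)/(k₂−k₁).
= ln(0.298/0.103)/(0.298−0.103) = ln(2.893)/0.1950 = 1.062/0.1950 = 5.45 min.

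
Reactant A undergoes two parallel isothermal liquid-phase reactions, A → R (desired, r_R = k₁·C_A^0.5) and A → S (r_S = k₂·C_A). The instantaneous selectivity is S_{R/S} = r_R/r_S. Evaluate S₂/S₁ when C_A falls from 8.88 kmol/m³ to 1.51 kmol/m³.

2.43

S_{R/S} = (k₁/k₂)·C_A^-0.5, so S₂/S₁ = (C_{A,2}/C_{A,1})^-0.5.
= (1.51/8.88)^(-0.5) = (0.1700)^(-0.5) = 2.43.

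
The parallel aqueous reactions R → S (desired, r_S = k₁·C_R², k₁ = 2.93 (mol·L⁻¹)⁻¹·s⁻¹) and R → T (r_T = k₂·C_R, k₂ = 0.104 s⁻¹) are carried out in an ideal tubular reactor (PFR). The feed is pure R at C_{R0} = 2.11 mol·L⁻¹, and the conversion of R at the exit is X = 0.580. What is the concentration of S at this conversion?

C_R = C_{R0}(1−X) = 0.8862 mol·L⁻¹.
Along a PFR/batch, dC_T/dC_R = −r_T/(r_S+r_T) = −k₂/(k₂+k₁·C_R).
Integrating from C_{R0} to C_R: C_T = (0.104/2.93)·ln[(0.104+2.93·2.11)/(0.104+2.93·0.886)] = 0.03549·ln(6.286/2.701) = 0.02999 mol·L⁻¹.
Then C_S = (C_{R0}−C_R) − C_T = 1.224 − 0.02999 = 1.194 mol·L⁻¹.

1.19 mol·L⁻¹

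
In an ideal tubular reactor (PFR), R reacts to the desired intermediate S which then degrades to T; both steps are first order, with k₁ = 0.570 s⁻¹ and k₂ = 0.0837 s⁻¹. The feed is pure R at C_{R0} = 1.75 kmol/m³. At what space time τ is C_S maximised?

3.94 s

The intermediate peaks when r₁ = r₂, i.e. k₁e^(−k₁τ) = k₂e^(−k₂τ), giving τ_opt = ln(k₂/k₁)/(k₂−k₁).
= ln(0.0837/0.570)/(0.0837−0.570) = ln(0.1468)/-0.4863 = -1.918/-0.4863 = 3.94 s.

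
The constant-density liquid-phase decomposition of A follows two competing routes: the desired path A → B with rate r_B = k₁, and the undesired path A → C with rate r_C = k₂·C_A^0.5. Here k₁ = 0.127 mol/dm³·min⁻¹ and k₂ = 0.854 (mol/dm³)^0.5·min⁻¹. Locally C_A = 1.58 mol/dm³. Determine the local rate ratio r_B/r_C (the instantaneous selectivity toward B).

S_{B/C} = r_B/r_C = (k₁)/(k₂·C_A^0.5) = (k₁/k₂)·C_A^-0.5.
= (0.127) / (0.854×1.580^0.5) = 0.1270/1.073 = 0.118.
The undesired path is higher order in A, so low C_A (CSTR or dilute feed) favours B.

0.118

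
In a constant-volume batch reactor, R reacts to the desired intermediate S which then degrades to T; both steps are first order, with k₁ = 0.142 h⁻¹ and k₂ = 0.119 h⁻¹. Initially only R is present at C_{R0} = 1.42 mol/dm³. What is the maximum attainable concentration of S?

For a first-order series the maximum intermediate yield is C_{S,max}/C_{R0} = (k₁/k₂)^[k₂/(k₂−k₁)].
= (0.142/0.119)^(0.119/(0.119−0.142)) = (1.193)^(-5.174) = 0.4008.
C_{S,max} = 0.4008×1.42 = 0.569 mol/dm³.

0.569 mol/dm³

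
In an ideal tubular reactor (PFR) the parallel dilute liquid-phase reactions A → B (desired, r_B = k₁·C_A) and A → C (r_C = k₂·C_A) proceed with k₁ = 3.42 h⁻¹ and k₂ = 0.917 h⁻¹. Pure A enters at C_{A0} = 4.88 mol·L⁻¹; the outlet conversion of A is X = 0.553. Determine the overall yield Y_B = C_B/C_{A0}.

C_A = C_{A0}(1−X) = 2.181 mol·L⁻¹.
Both paths are first order in A, so the instantaneous fraction to B is constant: dC_B/d(−C_A) = k₁/(k₁+k₂) = 0.7886.
C_B = 0.7886·(C_{A0}−C_A) = 0.7886×2.699 = 2.13 mol·L⁻¹.
Y_B = C_B/C_{A0} = 2.128/4.88 = 0.436.

0.436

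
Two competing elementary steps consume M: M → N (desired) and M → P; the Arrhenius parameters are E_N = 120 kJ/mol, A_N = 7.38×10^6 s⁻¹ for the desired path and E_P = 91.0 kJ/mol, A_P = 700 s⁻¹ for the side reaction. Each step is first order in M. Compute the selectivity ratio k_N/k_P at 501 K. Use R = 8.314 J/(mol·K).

Since both paths have the same order in M, the concentration cancels and S_{N/P} = k_N/k_P = (A_N/A_P)·exp[(E_P−E_N)/(RT)].
(E_P−E_N)/(RT) = (91.0−120)×10³/(8.314×501) = -29000/4165 = -6.962.
k_N/k_P = (7.38×10^6/700)·exp(-6.962) = 10543 × 9.470×10^-4 = 9.98.

9.98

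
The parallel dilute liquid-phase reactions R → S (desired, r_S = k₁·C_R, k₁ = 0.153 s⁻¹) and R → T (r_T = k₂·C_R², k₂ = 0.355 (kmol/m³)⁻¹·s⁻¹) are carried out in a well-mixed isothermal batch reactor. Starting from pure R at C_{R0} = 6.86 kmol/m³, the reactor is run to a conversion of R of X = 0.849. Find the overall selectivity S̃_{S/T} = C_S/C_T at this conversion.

0.135

C_R = C_{R0}(1−X) = 1.036 kmol/m³.
Along a PFR/batch, dC_S/dC_R = −r_S/(r_S+r_T) = −k₁/(k₁+k₂·C_R).
Integrating from C_{R0} to C_R: C_S = (0.153/0.355)·ln[(0.153+0.355·6.86)/(0.153+0.355·1.04)] = 0.4310·ln(2.588/0.5207) = 0.6911 kmol/m³.
C_T = (C_{R0}−C_R)−C_S = 5.133 kmol/m³; S̃_{S/T} = 0.6911/5.133 = 0.135.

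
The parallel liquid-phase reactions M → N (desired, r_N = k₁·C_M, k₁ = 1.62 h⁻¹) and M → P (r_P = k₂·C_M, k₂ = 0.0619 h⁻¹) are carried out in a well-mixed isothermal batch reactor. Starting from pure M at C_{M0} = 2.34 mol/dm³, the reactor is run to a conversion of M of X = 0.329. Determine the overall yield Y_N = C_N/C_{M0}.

0.317

C_M = C_{M0}(1−X) = 1.570 mol/dm³.
Both paths are first order in M, so the instantaneous fraction to N is constant: dC_N/d(−C_M) = k₁/(k₁+k₂) = 0.9632.
C_N = 0.9632·(C_{M0}−C_M) = 0.9632×0.7699 = 0.742 mol/dm³.
Y_N = C_N/C_{M0} = 0.7415/2.34 = 0.317.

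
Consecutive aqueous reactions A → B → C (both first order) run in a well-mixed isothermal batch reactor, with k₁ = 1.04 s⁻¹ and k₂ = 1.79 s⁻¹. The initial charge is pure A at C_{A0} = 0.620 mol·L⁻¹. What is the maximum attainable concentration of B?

0.170 mol·L⁻¹

For a first-order series the maximum intermediate yield is C_{B,max}/C_{A0} = (k₁/k₂)^[k₂/(k₂−k₁)].
= (1.04/1.79)^(1.79/(1.79−1.04)) = (0.5810)^(2.387) = 0.2736.
C_{B,max} = 0.2736×0.620 = 0.170 mol·L⁻¹.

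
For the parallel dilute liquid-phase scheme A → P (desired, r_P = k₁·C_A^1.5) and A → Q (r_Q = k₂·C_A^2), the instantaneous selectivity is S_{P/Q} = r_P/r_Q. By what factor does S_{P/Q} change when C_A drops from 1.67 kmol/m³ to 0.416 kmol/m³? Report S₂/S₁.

S_{P/Q} = (k₁/k₂)·C_A^-0.5, so S₂/S₁ = (C_{A,2}/C_{A,1})^-0.5.
= (0.416/1.67)^(-0.5) = (0.2491)^(-0.5) = 2.00.
Selectivity toward P rises as C_A falls — low-concentration operation is favoured.

2.00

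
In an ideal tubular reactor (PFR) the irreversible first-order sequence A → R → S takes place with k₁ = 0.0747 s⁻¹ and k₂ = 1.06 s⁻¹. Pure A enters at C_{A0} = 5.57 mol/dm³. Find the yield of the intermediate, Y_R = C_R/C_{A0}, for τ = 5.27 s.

The intermediate concentration in a first-order A→B→C sequence is C_R = k₁C_{A0}(e^(−k₁τ) − e^(−k₂τ))/(k₂−k₁).
e^(−k₁τ) = e^(−0.0747×5.27) = e^(−0.3937) = 0.6746; e^(−k₂τ) = e^(−5.586) = 0.003749.
C_R = 0.0747×5.57/(1.06−0.0747) × (0.6746−0.003749) = 0.4223×0.6708 = 0.2833 mol/dm³.
Y_R = C_R/C_{A0} = 0.2833/5.57 = 0.0509.

0.0509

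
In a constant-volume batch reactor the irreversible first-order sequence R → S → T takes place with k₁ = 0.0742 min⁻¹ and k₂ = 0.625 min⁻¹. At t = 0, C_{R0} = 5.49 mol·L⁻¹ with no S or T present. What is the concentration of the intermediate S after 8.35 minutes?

0.394 mol·L⁻¹

Solving the coupled first-order balances gives C_S(t) = [k₁/(k₂−k₁)]·C_{R0}·(e^(−k₁t) − e^(−k₂t)).
e^(−k₁t) = e^(−0.0742×8.35) = e^(−0.6196) = 0.5382; e^(−k₂t) = e^(−5.219) = 0.005414.
C_S = 0.0742×5.49/(0.625−0.0742) × (0.5382−0.005414) = 0.7396×0.5328 = 0.3940 mol·L⁻¹.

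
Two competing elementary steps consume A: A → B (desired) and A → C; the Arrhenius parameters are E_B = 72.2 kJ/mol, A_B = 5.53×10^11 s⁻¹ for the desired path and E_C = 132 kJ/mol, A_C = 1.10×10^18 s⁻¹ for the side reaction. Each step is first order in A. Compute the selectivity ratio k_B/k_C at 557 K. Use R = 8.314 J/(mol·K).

Since both paths have the same order in A, the concentration cancels and S_{B/C} = k_B/k_C = (A_B/A_C)·exp[(E_C−E_B)/(RT)].
(E_C−E_B)/(RT) = (132−72.2)×10³/(8.314×557) = 59800/4631 = 12.91.
k_B/k_C = (5.53×10^11/1.10×10^18)·exp(12.91) = 5.027×10^-7 × 4.057×10^5 = 0.204.

0.204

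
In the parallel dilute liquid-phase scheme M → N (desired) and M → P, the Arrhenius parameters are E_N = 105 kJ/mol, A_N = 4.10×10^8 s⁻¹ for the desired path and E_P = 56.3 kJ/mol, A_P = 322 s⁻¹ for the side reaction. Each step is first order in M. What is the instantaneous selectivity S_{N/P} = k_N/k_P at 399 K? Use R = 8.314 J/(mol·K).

With equal orders, S_{N/P} = k_N/k_P = (A_N/A_P)·exp[(E_P−E_N)/(RT)].
(E_P−E_N)/(RT) = (56.3−105)×10³/(8.314×399) = -48700/3317 = -14.68.
k_N/k_P = (4.10×10^8/322)·exp(-14.68) = 1.273×10^6 × 4.210×10^-7 = 0.536.
Since E_N > E_P, raising the temperature improves selectivity toward N.

0.536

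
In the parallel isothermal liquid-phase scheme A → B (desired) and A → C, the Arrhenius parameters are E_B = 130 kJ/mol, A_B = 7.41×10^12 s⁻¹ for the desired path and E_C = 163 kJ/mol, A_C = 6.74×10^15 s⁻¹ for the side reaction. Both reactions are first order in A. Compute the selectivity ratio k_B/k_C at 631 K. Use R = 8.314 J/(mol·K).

Since both paths have the same order in A, the concentration cancels and S_{B/C} = k_B/k_C = (A_B/A_C)·exp[(E_C−E_B)/(RT)].
(E_C−E_B)/(RT) = (163−130)×10³/(8.314×631) = 33000/5246 = 6.290.
k_B/k_C = (7.41×10^12/6.74×10^15)·exp(6.290) = 0.001099 × 539.3 = 0.593.

0.593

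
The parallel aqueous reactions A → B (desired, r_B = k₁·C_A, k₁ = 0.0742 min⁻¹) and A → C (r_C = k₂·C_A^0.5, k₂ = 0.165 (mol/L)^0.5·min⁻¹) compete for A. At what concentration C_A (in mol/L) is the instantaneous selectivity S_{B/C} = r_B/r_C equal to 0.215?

S_{B/C} = (k₁/k₂)·C_A^0.5 ⇒ C_A = (S·k₂/k₁)^(2).
= (0.215×0.165/0.0742)^(2) = (0.4781)^(2) = 0.229 mol/L.

0.229 mol/L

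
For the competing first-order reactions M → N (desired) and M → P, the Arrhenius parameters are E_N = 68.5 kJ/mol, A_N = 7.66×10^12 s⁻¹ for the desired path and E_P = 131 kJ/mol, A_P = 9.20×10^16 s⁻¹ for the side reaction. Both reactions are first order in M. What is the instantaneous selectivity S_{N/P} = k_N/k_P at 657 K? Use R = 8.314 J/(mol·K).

7.76

k_N/k_P = (A_N/A_P)·exp[−(E_N−E_P)/(RT)] = (A_N/A_P)·exp[(E_P−E_N)/(RT)].
(E_P−E_N)/(RT) = (131−68.5)×10³/(8.314×657) = 62500/5462 = 11.44.
k_N/k_P = (7.66×10^12/9.20×10^16)·exp(11.44) = 8.326×10^-5 × 93160 = 7.76.
Since E_N < E_P, lowering the temperature improves selectivity toward N.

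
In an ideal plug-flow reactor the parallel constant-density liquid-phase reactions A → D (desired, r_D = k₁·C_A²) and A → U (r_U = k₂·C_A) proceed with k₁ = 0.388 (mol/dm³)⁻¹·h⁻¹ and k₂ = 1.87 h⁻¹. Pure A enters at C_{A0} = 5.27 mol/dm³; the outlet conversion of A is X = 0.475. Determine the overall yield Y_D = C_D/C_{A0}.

C_A = C_{A0}(1−X) = 2.767 mol/dm³.
Along a PFR/batch, dC_U/dC_A = −r_U/(r_D+r_U) = −k₂/(k₂+k₁·C_A).
Integrating from C_{A0} to C_A: C_U = (1.87/0.388)·ln[(1.87+0.388·5.27)/(1.87+0.388·2.77)] = 4.820·ln(3.915/2.943) = 1.374 mol/dm³.
Then C_D = (C_{A0}−C_A) − C_U = 2.503 − 1.374 = 1.129 mol/dm³.
Y_D = C_D/C_{A0} = 1.129/5.27 = 0.214.

0.214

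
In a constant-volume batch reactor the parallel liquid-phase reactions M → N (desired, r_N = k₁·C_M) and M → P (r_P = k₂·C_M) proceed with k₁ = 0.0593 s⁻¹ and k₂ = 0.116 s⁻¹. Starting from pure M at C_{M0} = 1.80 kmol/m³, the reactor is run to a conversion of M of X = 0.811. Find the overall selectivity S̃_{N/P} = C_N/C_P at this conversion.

0.511

C_M = C_{M0}(1−X) = 0.3402 kmol/m³.
Both paths are first order in M, so the instantaneous fraction to N is constant: dC_N/d(−C_M) = k₁/(k₁+k₂) = 0.3383.
C_N = 0.3383·(C_{M0}−C_M) = 0.3383×1.460 = 0.494 kmol/m³.
C_P = (C_{M0}−C_M)−C_N = 0.9660 kmol/m³; S̃_{N/P} = 0.4938/0.9660 = 0.511.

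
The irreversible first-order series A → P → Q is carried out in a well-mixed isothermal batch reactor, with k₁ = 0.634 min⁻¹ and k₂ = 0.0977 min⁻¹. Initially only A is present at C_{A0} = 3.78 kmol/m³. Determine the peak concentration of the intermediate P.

For a first-order series the maximum intermediate yield is C_{P,max}/C_{A0} = (k₁/k₂)^[k₂/(k₂−k₁)].
= (0.634/0.0977)^(0.0977/(0.0977−0.634)) = (6.489)^(-0.1822) = 0.7113.
C_{P,max} = 0.7113×3.78 = 2.69 kmol/m³.

2.69 kmol/m³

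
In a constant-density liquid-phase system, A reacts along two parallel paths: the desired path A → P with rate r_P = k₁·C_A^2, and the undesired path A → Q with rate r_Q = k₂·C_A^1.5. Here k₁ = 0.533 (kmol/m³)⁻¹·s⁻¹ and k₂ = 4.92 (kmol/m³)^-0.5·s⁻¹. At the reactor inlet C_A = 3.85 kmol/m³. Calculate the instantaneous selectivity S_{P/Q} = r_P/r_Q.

0.213

S_{P/Q} = r_P/r_Q = (k₁·C_A^2)/(k₂·C_A^1.5) = (k₁/k₂)·C_A^0.5.
= (0.533×3.850^2) / (4.92×3.850^1.5) = 7.900/37.17 = 0.213.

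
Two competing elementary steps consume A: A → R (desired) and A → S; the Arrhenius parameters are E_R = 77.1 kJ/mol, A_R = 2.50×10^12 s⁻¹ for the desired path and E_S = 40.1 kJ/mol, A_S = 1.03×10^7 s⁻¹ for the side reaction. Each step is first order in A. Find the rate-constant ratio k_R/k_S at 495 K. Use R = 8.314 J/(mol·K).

With equal orders, S_{R/S} = k_R/k_S = (A_R/A_S)·exp[(E_S−E_R)/(RT)].
(E_S−E_R)/(RT) = (40.1−77.1)×10³/(8.314×495) = -37000/4115 = -8.991.
k_R/k_S = (2.50×10^12/1.03×10^7)·exp(-8.991) = 2.427×10^5 × 1.246×10^-4 = 30.2.
Since E_R > E_S, raising the temperature improves selectivity toward R.

30.2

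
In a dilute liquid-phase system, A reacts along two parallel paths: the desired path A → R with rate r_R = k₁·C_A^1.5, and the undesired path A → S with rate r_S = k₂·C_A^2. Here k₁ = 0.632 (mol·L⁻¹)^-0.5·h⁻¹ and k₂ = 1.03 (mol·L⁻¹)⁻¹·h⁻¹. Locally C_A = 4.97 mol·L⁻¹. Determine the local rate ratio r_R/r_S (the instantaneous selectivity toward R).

0.275

S_{R/S} = r_R/r_S = (k₁·C_A^1.5)/(k₂·C_A^2) = (k₁/k₂)·C_A^-0.5.
= (0.632×4.970^1.5) / (1.03×4.970^2) = 7.002/25.44 = 0.275.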